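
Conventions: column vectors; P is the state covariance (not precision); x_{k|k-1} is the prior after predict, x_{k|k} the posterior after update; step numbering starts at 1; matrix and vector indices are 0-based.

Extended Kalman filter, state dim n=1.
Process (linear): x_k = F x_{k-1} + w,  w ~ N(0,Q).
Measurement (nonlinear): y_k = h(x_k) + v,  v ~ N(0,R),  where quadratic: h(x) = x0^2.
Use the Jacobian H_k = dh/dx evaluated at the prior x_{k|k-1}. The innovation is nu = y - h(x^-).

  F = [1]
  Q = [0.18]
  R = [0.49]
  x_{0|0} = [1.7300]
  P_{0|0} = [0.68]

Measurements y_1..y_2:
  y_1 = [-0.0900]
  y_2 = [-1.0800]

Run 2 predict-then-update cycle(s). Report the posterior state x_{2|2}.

x_post = [0.2679]

step 1: x^-=[1.7300]  P^-=[0.8600]  H_jac=[3.4600]  S=[10.7856]  K=[0.2759]  nu=[-3.0829]  x^+=[0.8795]  P^+=[0.0391]
step 2: x^-=[0.8795]  P^-=[0.2191]  H_jac=[1.7589]  S=[1.1678]  K=[0.3300]  nu=[-1.8535]  x^+=[0.2679]  P^+=[0.0919]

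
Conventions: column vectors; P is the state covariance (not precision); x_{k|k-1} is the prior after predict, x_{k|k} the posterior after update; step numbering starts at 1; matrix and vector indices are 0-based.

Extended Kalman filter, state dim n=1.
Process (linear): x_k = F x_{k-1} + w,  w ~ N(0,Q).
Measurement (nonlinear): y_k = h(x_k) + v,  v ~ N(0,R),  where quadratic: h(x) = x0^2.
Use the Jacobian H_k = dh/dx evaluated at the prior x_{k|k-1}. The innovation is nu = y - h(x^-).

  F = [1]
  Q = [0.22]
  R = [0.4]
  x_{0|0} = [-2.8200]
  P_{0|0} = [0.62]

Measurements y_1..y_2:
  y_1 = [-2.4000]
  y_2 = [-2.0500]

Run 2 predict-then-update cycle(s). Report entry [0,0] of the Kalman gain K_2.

K[0,0] = -0.3480

step 1: x^-=[-2.8200]  P^-=[0.8400]  H_jac=[-5.6400]  S=[27.1201]  K=[-0.1747]  nu=[-10.3524]  x^+=[-1.0115]  P^+=[0.0124]
step 2: x^-=[-1.0115]  P^-=[0.2324]  H_jac=[-2.0231]  S=[1.3511]  K=[-0.3480]  nu=[-3.0732]  x^+=[0.0578]  P^+=[0.0688]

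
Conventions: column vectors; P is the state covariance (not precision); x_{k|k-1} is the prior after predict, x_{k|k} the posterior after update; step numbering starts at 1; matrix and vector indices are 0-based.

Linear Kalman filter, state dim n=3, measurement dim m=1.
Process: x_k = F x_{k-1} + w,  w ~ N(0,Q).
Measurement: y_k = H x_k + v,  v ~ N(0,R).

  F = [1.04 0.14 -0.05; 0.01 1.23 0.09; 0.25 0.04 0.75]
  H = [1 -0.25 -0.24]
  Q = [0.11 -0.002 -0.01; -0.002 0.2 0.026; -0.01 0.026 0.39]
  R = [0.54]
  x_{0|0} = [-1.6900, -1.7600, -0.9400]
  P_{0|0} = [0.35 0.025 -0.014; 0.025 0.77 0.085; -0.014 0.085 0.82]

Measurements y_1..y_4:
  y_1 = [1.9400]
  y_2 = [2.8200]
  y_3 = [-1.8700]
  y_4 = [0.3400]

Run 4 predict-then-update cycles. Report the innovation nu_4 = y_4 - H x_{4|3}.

step 1: x^-=[-1.9570, -2.2663, -1.1979]  P^-=[0.5132 0.1571 0.0545; 0.1571 1.3910 0.2061; 0.0545 0.2061 0.8747]  S=[1.1106]  K=[0.4150; -0.2162; -0.1864]  nu=[3.0429]  x^+=[-0.6942, -2.9242, -1.7650]  P^+=[0.3220 0.2567 0.1404; 0.2567 1.3391 0.1614; 0.1404 0.1614 0.8361]
step 2: x^-=[-1.0431, -3.7626, -1.6142]  P^-=[0.5445 0.5622 0.1939; 0.5622 2.2750 0.3818; 0.1939 0.3818 0.9501]  S=[0.9531]  K=[0.3750; -0.1031; -0.1360]  nu=[2.5350]  x^+=[-0.0924, -4.0239, -1.9589]  P^+=[0.4105 0.5990 0.2425; 0.5990 2.2649 0.3685; 0.2425 0.3685 0.9324]
step 3: x^-=[-0.5615, -5.1266, -1.6532]  P^-=[0.7447 1.1597 0.3444; 1.1597 3.7309 0.7343; 0.3444 0.7343 1.0688]  S=[0.9224]  K=[0.4034; 0.0550; -0.1038]  nu=[-2.9869]  x^+=[-1.7665, -5.2909, -1.3433]  P^+=[0.5946 1.1392 0.3830; 1.1392 3.7281 0.7396; 0.3830 0.7396 1.0589]
step 4: x^-=[-2.5108, -6.6464, -1.6607]  P^-=[1.1104 2.0998 0.5832; 2.0998 6.0414 1.3296; 0.5832 1.3296 1.2395]  S=[0.9291]  K=[0.4795; 0.2910; -0.0503]  nu=[0.7906]  x^+=[-2.1317, -6.4163, -1.7005]  P^+=[0.8968 1.9702 0.6056; 1.9702 5.9627 1.3432; 0.6056 1.3432 1.2372]

innov = [0.7906]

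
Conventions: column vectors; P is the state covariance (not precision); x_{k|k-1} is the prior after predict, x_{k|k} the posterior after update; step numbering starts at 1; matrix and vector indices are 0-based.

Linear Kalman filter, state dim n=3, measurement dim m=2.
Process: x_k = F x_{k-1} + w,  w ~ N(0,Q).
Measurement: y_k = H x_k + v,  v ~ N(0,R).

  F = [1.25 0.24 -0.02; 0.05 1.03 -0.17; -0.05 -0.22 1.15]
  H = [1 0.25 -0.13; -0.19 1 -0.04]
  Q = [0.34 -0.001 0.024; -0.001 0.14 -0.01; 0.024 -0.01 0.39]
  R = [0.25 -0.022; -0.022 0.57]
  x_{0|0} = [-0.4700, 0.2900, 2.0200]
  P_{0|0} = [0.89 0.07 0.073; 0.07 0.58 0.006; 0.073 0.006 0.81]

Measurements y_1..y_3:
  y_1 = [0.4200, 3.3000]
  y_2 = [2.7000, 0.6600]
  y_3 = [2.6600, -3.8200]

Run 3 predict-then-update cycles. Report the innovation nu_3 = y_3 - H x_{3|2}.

innov = [-0.4197, -4.8510]

step 1: x^-=[-0.5583, -0.0682, 2.2827]  P^-=[1.8026 0.2758 0.0057; 0.2758 0.7848 -0.2942; 0.0057 -0.2942 1.4816]  S=[2.2823 0.1432; 0.1432 1.3411]  K=[0.8284 -0.1384; 0.1900 0.5346; -0.0982 -0.2539]  nu=[1.2921, 3.3534]  x^+=[0.0481, 1.9702, 1.3043]  P^+=[0.2435 -0.0439 0.1724; -0.0439 0.2900 -0.0552; 0.1724 -0.0552 1.3660]
step 2: x^-=[0.5068, 1.8099, 1.0642]  P^-=[0.7033 0.0000 0.2072; 0.0000 0.4996 -0.3967; 0.2072 -0.3967 2.2183]  S=[0.9940 0.0332; 0.0332 1.1334]  K=[0.6854 -0.1453; 0.1625 0.4500; -0.1661 -0.4581]  nu=[1.8790, -1.0111]  x^+=[1.9415, 1.6603, 1.2152]  P^+=[0.2191 -0.0461 0.2546; -0.0461 0.2389 -0.1312; 0.2546 -0.1312 1.9480]
step 3: x^-=[2.8011, 1.6007, 0.9351]  P^-=[0.6579 -0.0278 0.2955; -0.0278 0.4872 -0.5861; 0.2955 -0.5861 3.0144]  S=[0.9366 0.0416; 0.0416 1.1477]  K=[0.6614 -0.1674; 0.1621 0.4437; -0.2302 -0.6563]  nu=[-0.4197, -4.8510]  x^+=[3.3354, -0.6196, 4.2157]  P^+=[0.2252 -0.0540 0.3285; -0.0540 0.2307 -0.2083; 0.3285 -0.2083 2.4578]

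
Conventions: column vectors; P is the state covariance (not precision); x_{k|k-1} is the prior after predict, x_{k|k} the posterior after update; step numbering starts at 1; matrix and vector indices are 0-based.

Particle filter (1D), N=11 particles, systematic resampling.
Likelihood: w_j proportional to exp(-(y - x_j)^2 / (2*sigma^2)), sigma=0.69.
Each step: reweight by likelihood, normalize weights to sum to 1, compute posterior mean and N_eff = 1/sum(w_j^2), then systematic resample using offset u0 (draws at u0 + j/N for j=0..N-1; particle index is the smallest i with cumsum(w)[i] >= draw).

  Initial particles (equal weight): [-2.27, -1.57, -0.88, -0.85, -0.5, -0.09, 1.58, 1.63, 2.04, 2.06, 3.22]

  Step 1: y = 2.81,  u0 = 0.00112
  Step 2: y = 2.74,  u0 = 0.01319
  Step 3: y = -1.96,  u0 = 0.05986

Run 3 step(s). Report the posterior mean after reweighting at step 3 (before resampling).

post_mean = 1.6300

step 1: w=[0.0000, 0.0000, 0.0000, 0.0000, 0.0000, 0.0001, 0.0863, 0.0980, 0.2269, 0.2343, 0.3545]  mean=2.3829  Neff=4.0152  idx=[6, 7, 7, 8, 8, 9, 9, 9, 10, 10, 10]
step 2: w=[0.0393, 0.0443, 0.0443, 0.0966, 0.0966, 0.0994, 0.0994, 0.0994, 0.1269, 0.1269, 0.1269]  mean=2.4406  Neff=9.7968  idx=[0, 2, 3, 4, 5, 6, 7, 8, 8, 9, 10]
step 3: w=[0.5536, 0.3807, 0.0145, 0.0145, 0.0122, 0.0122, 0.0122, 0.0000, 0.0000, 0.0000, 0.0000]  mean=1.6300  Neff=2.2112  idx=[0, 0, 0, 0, 0, 0, 1, 1, 1, 1, 4]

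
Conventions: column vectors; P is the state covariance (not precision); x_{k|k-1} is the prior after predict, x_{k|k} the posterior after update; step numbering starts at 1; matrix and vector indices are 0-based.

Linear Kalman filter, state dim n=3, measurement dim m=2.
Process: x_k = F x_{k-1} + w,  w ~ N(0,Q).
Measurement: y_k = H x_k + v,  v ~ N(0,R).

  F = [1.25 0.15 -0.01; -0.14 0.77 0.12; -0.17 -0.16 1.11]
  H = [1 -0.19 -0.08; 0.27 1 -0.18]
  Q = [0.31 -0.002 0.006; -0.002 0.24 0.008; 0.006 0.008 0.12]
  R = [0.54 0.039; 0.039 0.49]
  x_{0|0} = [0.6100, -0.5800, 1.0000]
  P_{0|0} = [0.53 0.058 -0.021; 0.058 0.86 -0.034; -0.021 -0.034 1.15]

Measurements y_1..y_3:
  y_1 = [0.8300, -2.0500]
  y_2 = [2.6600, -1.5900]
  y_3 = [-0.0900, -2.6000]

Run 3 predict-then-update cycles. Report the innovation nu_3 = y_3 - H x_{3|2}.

innov = [-2.0614, -1.6228]

step 1: x^-=[0.6655, -0.4120, 1.0991]  P^-=[1.1800 0.0543 -0.1880; 0.0543 0.7588 0.0368; -0.1880 0.0368 1.5974]  S=[1.7682 0.3241; 0.3241 1.4209]  K=[0.6445 0.1392; -0.1580 0.5757; -0.1499 -0.1780]  nu=[0.1741, -1.6198]  x^+=[0.5522, -1.3721, 1.3613]  P^+=[0.3598 0.0074 0.0620; 0.0074 0.3026 0.1594; 0.0620 0.1594 1.4954]
step 2: x^-=[0.4709, -0.9705, 1.6367]  P^-=[0.8799 -0.0138 0.0169; -0.0138 0.4738 0.2999; 0.0169 0.2999 1.9010]  S=[1.4608 0.1836; 0.1836 0.9724]  K=[0.5886 0.1158; -0.1447 0.4552; -0.1297 -0.0143]  nu=[2.1357, -0.4521]  x^+=[1.6757, -1.4854, 1.3661]  P^+=[0.3357 0.0132 0.1344; 0.0132 0.2659 0.2893; 0.1344 0.2893 1.8755]
step 3: x^-=[1.8581, -1.2144, 1.4691]  P^-=[0.8414 0.0035 0.1398; 0.0035 0.4773 0.4497; 0.1398 0.4497 2.2946]  S=[1.4032 0.1631; 0.1631 0.9294]  K=[0.5772 0.1199; -0.1403 0.4521; -0.1035 0.0982]  nu=[-2.0614, -1.6228]  x^+=[0.4738, -1.6589, 1.5231]  P^+=[0.3379 0.0270 0.2055; 0.0270 0.2804 0.3979; 0.2055 0.3979 2.2739]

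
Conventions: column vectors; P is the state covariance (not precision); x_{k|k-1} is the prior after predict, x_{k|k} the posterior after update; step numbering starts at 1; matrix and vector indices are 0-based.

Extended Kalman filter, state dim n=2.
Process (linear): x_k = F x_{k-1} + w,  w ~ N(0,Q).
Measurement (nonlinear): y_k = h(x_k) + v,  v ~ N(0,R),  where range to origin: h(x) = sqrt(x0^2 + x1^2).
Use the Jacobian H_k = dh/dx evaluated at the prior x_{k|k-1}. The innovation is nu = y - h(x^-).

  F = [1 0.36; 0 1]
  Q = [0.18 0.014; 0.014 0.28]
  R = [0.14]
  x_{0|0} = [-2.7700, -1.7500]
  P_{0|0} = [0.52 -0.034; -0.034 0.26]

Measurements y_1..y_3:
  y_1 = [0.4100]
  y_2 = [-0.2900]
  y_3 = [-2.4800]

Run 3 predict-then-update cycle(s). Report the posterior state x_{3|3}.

step 1: x^-=[-3.4000, -1.7500]  P^-=[0.7092 0.0736; 0.0736 0.5400]  H_jac=[-0.8891 -0.4576]  S=[0.8737]  K=[-0.7603; -0.3578]  nu=[-3.4139]  x^+=[-0.8043, -0.5286]  P^+=[0.2042 -0.1641; -0.1641 0.4282]
step 2: x^-=[-0.9946, -0.5286]  P^-=[0.3215 0.0041; 0.0041 0.7082]  H_jac=[-0.8830 -0.4693]  S=[0.5501]  K=[-0.5196; -0.6108]  nu=[-1.4164]  x^+=[-0.2586, 0.3364]  P^+=[0.1730 -0.1705; -0.1705 0.5030]
step 3: x^-=[-0.1375, 0.3364]  P^-=[0.2954 0.0246; 0.0246 0.7830]  H_jac=[-0.3783 0.9257]  S=[0.8360]  K=[-0.1065; 0.8559]  nu=[-2.8435]  x^+=[0.1653, -2.0972]  P^+=[0.2860 0.1008; 0.1008 0.1706]

x_post = [0.1653, -2.0972]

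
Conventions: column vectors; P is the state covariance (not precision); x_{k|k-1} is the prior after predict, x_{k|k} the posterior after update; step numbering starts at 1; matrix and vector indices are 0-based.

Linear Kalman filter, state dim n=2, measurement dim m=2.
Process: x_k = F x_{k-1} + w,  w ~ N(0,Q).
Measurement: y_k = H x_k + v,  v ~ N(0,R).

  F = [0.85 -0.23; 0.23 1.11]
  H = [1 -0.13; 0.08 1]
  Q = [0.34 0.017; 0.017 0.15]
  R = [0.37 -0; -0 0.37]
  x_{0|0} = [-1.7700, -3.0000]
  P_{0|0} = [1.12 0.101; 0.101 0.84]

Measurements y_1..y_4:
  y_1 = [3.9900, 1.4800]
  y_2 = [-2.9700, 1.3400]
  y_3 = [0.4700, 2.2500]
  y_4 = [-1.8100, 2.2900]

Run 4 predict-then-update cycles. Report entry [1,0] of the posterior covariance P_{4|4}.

P_post[1,0] = 0.0086

step 1: x^-=[-0.8145, -3.7371]  P^-=[1.1541 0.1115; 0.1115 1.2958]  S=[1.5171 0.0342; 0.0342 1.6910]  K=[0.7488 0.1054; -0.0550 0.7727]  nu=[4.3187, 5.2823]  x^+=[2.9762, 0.1069]  P^+=[0.2792 0.0167; 0.0167 0.2846]
step 2: x^-=[2.5052, 0.8032]  P^-=[0.5503 0.0138; 0.0138 0.5239]  S=[0.9256 -0.0104; -0.0104 0.8996]  K=[0.5934 0.0711; -0.0521 0.5830]  nu=[-5.3708, 0.3364]  x^+=[-0.6580, 1.2792]  P^+=[0.2207 0.0087; 0.0087 0.2150]
step 3: x^-=[-0.8535, 1.2686]  P^-=[0.5074 0.0130; 0.0130 0.4310]  S=[0.8813 -0.0026; -0.0026 0.8063]  K=[0.5740 0.0683; -0.0473 0.5357]  nu=[1.4884, 1.0497]  x^+=[0.0726, 1.7605]  P^+=[0.2135 0.0082; 0.0082 0.1975]
step 4: x^-=[-0.3432, 1.9708]  P^-=[0.5015 0.0156; 0.0156 0.4089]  S=[0.8743 0.0024; 0.0024 0.7846]  K=[0.5710 0.0693; -0.0444 0.5229]  nu=[-1.2106, 0.3466]  x^+=[-1.0105, 2.2058]  P^+=[0.2124 0.0086; 0.0086 0.1928]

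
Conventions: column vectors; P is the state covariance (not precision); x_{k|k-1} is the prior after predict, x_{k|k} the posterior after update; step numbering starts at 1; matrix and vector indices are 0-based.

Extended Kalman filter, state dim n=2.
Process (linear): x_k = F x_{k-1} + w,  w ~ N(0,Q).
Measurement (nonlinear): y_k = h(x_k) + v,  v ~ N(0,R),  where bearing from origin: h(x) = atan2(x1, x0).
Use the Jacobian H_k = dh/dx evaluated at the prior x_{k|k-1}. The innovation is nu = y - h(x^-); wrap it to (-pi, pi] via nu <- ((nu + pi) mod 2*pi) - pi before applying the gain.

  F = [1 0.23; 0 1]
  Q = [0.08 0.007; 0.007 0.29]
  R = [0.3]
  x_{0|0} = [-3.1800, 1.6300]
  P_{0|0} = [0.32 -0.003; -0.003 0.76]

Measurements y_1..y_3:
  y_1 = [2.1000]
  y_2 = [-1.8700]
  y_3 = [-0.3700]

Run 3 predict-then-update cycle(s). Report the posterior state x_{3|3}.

x_post = [-3.9591, -2.1426]

step 1: x^-=[-2.8051, 1.6300]  P^-=[0.4388 0.1788; 0.1788 1.0500]  H_jac=[-0.1549 -0.2665]  S=[0.3999]  K=[-0.2891; -0.7691]  nu=[-0.5152]  x^+=[-2.6561, 2.0262]  P^+=[0.4054 0.0899; 0.0899 0.8135]
step 2: x^-=[-2.1901, 2.0262]  P^-=[0.5698 0.2840; 0.2840 1.1035]  H_jac=[-0.2276 -0.2460]  S=[0.4281]  K=[-0.4661; -0.7851]  nu=[2.0181]  x^+=[-3.1308, 0.4417]  P^+=[0.4768 0.1273; 0.1273 0.8396]
step 3: x^-=[-3.0292, 0.4417]  P^-=[0.6597 0.3274; 0.3274 1.1296]  H_jac=[-0.0471 -0.3232]  S=[0.4295]  K=[-0.3188; -0.8861]  nu=[2.9164]  x^+=[-3.9591, -2.1426]  P^+=[0.6161 0.2061; 0.2061 0.7924]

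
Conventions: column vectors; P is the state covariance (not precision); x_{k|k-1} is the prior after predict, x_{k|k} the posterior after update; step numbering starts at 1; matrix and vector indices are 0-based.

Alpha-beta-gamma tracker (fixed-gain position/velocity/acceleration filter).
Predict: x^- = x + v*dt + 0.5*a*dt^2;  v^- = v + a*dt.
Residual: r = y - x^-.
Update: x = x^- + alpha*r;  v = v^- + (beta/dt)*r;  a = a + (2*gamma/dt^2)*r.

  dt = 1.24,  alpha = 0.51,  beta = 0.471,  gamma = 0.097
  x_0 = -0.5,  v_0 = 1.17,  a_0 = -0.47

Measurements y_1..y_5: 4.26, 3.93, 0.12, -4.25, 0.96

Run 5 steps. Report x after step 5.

step 1: x_pred=0.5895  r=3.6705  x^+=2.4614  v^+=1.9814  a^+=-0.0069
step 2: x_pred=4.9131  r=-0.9831  x^+=4.4117  v^+=1.5995  a^+=-0.1309
step 3: x_pred=6.2944  r=-6.1744  x^+=3.1454  v^+=-0.9082  a^+=-0.9100
step 4: x_pred=1.3198  r=-5.5698  x^+=-1.5208  v^+=-4.1521  a^+=-1.6127
step 5: x_pred=-7.9093  r=8.8693  x^+=-3.3859  v^+=-2.7830  a^+=-0.4936

x_post = -3.3859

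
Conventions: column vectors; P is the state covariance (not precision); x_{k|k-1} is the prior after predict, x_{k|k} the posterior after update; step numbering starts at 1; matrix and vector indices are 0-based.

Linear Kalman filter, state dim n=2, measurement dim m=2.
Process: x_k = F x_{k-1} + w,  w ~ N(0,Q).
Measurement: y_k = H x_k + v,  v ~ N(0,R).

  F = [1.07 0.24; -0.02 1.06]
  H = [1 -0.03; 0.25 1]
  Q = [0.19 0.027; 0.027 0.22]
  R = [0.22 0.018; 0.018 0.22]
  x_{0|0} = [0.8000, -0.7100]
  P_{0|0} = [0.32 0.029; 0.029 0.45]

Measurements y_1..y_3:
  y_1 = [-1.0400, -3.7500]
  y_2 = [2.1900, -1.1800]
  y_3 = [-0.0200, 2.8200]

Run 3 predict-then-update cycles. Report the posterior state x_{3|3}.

x_post = [0.5302, 0.9570]

step 1: x^-=[0.6856, -0.7686]  P^-=[0.5972 0.1674; 0.1674 0.7245]  S=[0.8078 0.3117; 0.3117 1.0655]  K=[0.6971 0.0933; -0.1096 0.7513]  nu=[-1.7487, -3.1528]  x^+=[-0.8275, -2.9456]  P^+=[0.1549 -0.0056; -0.0056 0.1647]
step 2: x^-=[-1.5924, -3.1058]  P^-=[0.3739 0.0592; 0.0592 0.4054]  S=[0.5907 0.1581; 0.1581 0.6784]  K=[0.6076 0.0835; -0.0918 0.6408]  nu=[3.6892, 2.3239]  x^+=[0.8433, -1.9554]  P^+=[0.1350 -0.0045; -0.0045 0.1404]
step 3: x^-=[0.4330, -2.0896]  P^-=[0.3504 0.0548; 0.0548 0.3780]  S=[0.5675 0.1487; 0.1487 0.6473]  K=[0.5926 0.0839; -0.0872 0.6252]  nu=[-0.5157, 4.8014]  x^+=[0.5302, 0.9570]  P^+=[0.1318 -0.0038; -0.0038 0.1369]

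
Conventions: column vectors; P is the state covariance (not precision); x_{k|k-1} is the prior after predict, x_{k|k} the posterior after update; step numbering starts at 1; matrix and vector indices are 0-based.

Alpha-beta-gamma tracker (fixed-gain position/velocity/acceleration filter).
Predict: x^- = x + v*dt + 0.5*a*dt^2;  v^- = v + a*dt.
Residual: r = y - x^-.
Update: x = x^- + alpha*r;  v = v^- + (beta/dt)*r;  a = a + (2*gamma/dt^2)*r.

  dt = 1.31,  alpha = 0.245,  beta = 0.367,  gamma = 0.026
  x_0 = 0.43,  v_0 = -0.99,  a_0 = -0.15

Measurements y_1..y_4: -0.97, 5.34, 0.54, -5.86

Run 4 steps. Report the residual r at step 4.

step 1: x_pred=-0.9956  r=0.0256  x^+=-0.9893  v^+=-1.1793  a^+=-0.1492
step 2: x_pred=-2.6623  r=8.0023  x^+=-0.7017  v^+=0.8671  a^+=0.0933
step 3: x_pred=0.5141  r=0.0259  x^+=0.5205  v^+=0.9965  a^+=0.0940
step 4: x_pred=1.9065  r=-7.7665  x^+=0.0037  v^+=-1.0562  a^+=-0.1413

resid = -7.7665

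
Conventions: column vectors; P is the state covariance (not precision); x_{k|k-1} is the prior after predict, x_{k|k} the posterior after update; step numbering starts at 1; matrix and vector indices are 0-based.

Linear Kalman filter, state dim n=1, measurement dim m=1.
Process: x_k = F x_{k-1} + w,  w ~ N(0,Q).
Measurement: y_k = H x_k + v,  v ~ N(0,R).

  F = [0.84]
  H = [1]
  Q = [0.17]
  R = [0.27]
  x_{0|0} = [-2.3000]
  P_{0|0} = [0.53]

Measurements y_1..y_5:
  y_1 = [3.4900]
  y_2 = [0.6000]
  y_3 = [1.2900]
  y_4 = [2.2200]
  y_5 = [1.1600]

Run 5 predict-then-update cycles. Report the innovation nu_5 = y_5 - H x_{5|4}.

step 1: x^-=[-1.9320]  P^-=[0.5440]  S=[0.8140]  K=[0.6683]  nu=[5.4220]  x^+=[1.6915]  P^+=[0.1804]
step 2: x^-=[1.4208]  P^-=[0.2973]  S=[0.5673]  K=[0.5241]  nu=[-0.8208]  x^+=[0.9907]  P^+=[0.1415]
step 3: x^-=[0.8322]  P^-=[0.2698]  S=[0.5398]  K=[0.4999]  nu=[0.4578]  x^+=[1.0610]  P^+=[0.1350]
step 4: x^-=[0.8912]  P^-=[0.2652]  S=[0.5352]  K=[0.4955]  nu=[1.3288]  x^+=[1.5497]  P^+=[0.1338]
step 5: x^-=[1.3017]  P^-=[0.2644]  S=[0.5344]  K=[0.4948]  nu=[-0.1417]  x^+=[1.2316]  P^+=[0.1336]

innov = [-0.1417]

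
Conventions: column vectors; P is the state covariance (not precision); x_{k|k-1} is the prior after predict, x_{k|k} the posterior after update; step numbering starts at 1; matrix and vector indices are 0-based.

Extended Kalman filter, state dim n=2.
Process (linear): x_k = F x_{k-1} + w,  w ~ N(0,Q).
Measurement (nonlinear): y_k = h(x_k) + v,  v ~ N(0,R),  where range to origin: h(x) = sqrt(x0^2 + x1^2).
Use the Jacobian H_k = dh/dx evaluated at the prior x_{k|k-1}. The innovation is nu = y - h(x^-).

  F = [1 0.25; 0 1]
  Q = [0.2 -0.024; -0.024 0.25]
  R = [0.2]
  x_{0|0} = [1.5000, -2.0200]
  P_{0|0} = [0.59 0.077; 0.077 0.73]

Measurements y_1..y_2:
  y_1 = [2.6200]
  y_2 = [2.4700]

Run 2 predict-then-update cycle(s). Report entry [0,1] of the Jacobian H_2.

H_jac[0,1] = -0.9789

step 1: x^-=[0.9950, -2.0200]  P^-=[0.8741 0.2355; 0.2355 0.9800]  H_jac=[0.4419 -0.8971]  S=[0.9726]  K=[0.1799; -0.7969]  nu=[0.3682]  x^+=[1.0613, -2.3134]  P^+=[0.8426 0.3750; 0.3750 0.3624]
step 2: x^-=[0.4829, -2.3134]  P^-=[1.2528 0.4415; 0.4415 0.6124]  H_jac=[0.2043 -0.9789]  S=[0.6625]  K=[-0.2661; -0.7687]  nu=[0.1067]  x^+=[0.4545, -2.3955]  P^+=[1.2059 0.3061; 0.3061 0.2209]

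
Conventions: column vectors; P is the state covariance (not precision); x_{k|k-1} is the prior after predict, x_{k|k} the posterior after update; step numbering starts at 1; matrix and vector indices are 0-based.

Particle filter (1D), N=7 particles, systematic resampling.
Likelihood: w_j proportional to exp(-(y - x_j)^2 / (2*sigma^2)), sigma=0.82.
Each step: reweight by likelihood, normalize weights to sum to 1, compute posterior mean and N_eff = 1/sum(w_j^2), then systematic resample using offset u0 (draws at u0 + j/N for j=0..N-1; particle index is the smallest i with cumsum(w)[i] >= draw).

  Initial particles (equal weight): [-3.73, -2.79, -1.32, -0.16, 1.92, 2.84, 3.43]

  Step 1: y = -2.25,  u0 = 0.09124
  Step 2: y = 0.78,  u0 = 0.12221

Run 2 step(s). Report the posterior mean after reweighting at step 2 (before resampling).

post_mean = -1.3230

step 1: w=[0.1253, 0.5142, 0.3357, 0.0248, 0.0000, 0.0000, 0.0000]  mean=-2.3490  Neff=2.5419  idx=[0, 1, 1, 1, 2, 2, 2]
step 2: w=[0.0000, 0.0007, 0.0007, 0.0007, 0.3327, 0.3327, 0.3327]  mean=-1.3230  Neff=3.0122  idx=[4, 4, 5, 5, 6, 6, 6]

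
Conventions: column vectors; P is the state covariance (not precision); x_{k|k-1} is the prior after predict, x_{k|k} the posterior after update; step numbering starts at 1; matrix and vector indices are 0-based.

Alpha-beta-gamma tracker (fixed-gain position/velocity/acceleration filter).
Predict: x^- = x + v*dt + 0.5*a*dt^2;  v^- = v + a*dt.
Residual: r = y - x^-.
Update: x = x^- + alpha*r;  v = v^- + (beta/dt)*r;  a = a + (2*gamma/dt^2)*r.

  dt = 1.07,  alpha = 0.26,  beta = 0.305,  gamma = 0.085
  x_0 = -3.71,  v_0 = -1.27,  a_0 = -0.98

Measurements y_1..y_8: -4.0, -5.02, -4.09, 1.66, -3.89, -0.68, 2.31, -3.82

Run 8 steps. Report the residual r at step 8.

resid = -15.1431

step 1: x_pred=-5.6299  r=1.6299  x^+=-5.2061  v^+=-1.8540  a^+=-0.7380
step 2: x_pred=-7.6124  r=2.5924  x^+=-6.9384  v^+=-1.9047  a^+=-0.3531
step 3: x_pred=-9.1785  r=5.0885  x^+=-7.8555  v^+=-0.8320  a^+=0.4025
step 4: x_pred=-8.5153  r=10.1753  x^+=-5.8697  v^+=2.4991  a^+=1.9134
step 5: x_pred=-2.1004  r=-1.7896  x^+=-2.5657  v^+=4.0363  a^+=1.6477
step 6: x_pred=2.6964  r=-3.3764  x^+=1.8185  v^+=4.8369  a^+=1.1463
step 7: x_pred=7.6502  r=-5.3402  x^+=6.2617  v^+=4.5412  a^+=0.3534
step 8: x_pred=11.3231  r=-15.1431  x^+=7.3859  v^+=0.6028  a^+=-1.8951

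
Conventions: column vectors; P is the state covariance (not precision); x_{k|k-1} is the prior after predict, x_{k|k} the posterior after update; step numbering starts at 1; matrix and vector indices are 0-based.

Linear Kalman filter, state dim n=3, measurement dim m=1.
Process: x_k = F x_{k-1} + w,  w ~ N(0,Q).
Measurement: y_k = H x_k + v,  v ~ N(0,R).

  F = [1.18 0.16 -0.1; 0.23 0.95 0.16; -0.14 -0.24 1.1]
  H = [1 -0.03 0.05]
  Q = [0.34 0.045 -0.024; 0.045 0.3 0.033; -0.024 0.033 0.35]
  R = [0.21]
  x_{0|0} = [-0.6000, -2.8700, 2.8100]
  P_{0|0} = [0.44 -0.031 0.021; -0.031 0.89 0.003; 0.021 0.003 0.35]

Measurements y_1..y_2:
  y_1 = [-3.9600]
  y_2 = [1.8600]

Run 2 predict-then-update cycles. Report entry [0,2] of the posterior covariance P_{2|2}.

P_post[0,2] = -0.1310

step 1: x^-=[-1.4482, -2.4149, 3.8638]  P^-=[0.9622 0.2615 -0.1317; 0.2615 1.1244 -0.1088; -0.1317 -0.1088 0.8233]  S=[1.1467]  K=[0.8265; 0.1939; -0.0761]  nu=[-2.7774]  x^+=[-3.7437, -2.9533, 4.0753]  P^+=[0.1789 0.0777 -0.0596; 0.0777 1.0813 -0.0919; -0.0596 -0.0919 0.8166]
step 2: x^-=[-5.2977, -3.0147, 5.7157]  P^-=[0.6713 0.3313 -0.3052; 0.3313 1.3079 -0.1964; -0.3052 -0.1964 1.4760]  S=[0.8363]  K=[0.7725; 0.3375; -0.2696]  nu=[6.7814]  x^+=[-0.0589, -0.7257, 3.8872]  P^+=[0.1722 0.1133 -0.1310; 0.1133 1.2126 -0.1203; -0.1310 -0.1203 1.4152]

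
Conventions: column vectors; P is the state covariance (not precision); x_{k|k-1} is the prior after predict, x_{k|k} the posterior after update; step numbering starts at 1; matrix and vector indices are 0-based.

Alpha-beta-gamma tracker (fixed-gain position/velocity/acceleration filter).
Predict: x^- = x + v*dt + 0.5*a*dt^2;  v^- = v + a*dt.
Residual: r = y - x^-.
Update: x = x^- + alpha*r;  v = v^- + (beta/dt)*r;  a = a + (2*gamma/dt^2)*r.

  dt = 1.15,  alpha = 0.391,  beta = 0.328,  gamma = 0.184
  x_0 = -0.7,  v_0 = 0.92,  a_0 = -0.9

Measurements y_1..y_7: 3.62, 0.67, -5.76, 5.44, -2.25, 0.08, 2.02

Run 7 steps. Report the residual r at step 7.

step 1: x_pred=-0.2371  r=3.8571  x^+=1.2710  v^+=0.9851  a^+=0.1733
step 2: x_pred=2.5185  r=-1.8485  x^+=1.7957  v^+=0.6572  a^+=-0.3411
step 3: x_pred=2.3259  r=-8.0859  x^+=-0.8357  v^+=-2.0413  a^+=-2.5911
step 4: x_pred=-4.8965  r=10.3365  x^+=-0.8549  v^+=-2.0729  a^+=0.2852
step 5: x_pred=-3.0502  r=0.8002  x^+=-2.7373  v^+=-1.5167  a^+=0.5078
step 6: x_pred=-4.1457  r=4.2257  x^+=-2.4935  v^+=0.2725  a^+=1.6837
step 7: x_pred=-1.0667  r=3.0867  x^+=0.1402  v^+=3.0892  a^+=2.5426

resid = 3.0867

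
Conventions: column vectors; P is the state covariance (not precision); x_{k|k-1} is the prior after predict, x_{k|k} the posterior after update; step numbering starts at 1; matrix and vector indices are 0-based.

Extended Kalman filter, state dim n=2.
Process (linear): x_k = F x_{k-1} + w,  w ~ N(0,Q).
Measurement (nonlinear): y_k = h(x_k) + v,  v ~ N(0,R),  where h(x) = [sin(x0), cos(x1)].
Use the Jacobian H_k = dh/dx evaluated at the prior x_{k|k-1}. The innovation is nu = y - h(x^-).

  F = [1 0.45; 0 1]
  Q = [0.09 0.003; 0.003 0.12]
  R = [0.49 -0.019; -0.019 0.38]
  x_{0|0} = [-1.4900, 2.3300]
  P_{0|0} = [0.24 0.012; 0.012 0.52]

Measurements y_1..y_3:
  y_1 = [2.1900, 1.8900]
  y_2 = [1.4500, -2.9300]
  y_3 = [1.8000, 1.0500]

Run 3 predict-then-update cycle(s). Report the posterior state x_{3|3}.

x_post = [2.0457, 2.2289]

step 1: x^-=[-0.4415, 2.3300]  P^-=[0.4461 0.2490; 0.2490 0.6400]  H_jac=[0.9041 0.0000; 0.0000 -0.7254]  S=[0.8547 -0.1823; -0.1823 0.7168]  K=[0.4422 -0.1395; 0.1324 -0.6140]  nu=[2.6173, 2.5783]  x^+=[0.3560, 1.0935]  P^+=[0.2426 0.0847; 0.0847 0.3251]
step 2: x^-=[0.8480, 1.0935]  P^-=[0.4746 0.2340; 0.2340 0.4451]  H_jac=[0.6615 0.0000; 0.0000 -0.8882]  S=[0.6977 -0.1565; -0.1565 0.7312]  K=[0.4057 -0.1974; 0.1056 -0.5181]  nu=[0.7000, -3.3894]  x^+=[1.8012, 2.9236]  P^+=[0.3062 0.0931; 0.0931 0.2239]
step 3: x^-=[3.1168, 2.9236]  P^-=[0.5254 0.1969; 0.1969 0.3439]  H_jac=[-0.9997 0.0000; 0.0000 -0.2163]  S=[1.0151 0.0236; 0.0236 0.3961]  K=[-0.5156 -0.0768; -0.1898 -0.1765]  nu=[1.7752, 2.0263]  x^+=[2.0457, 2.2289]  P^+=[0.2513 0.0897; 0.0897 0.2934]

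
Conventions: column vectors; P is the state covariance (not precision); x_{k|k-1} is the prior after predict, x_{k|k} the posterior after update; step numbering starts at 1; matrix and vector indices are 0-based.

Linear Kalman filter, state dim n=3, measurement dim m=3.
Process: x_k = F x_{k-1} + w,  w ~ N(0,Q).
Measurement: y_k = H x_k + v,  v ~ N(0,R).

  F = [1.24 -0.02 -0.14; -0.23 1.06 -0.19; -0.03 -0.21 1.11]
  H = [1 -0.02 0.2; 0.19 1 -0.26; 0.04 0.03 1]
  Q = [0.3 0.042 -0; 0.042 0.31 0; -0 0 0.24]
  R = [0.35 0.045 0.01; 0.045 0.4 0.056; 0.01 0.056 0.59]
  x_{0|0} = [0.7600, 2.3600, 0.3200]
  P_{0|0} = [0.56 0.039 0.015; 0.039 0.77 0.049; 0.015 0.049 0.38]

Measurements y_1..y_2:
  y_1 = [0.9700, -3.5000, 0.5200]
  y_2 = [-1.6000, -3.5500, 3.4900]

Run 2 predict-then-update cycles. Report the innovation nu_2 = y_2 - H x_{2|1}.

innov = [-2.7925, -0.8638, 2.0625]

step 1: x^-=[0.8504, 2.2660, -0.1632]  P^-=[1.1619 -0.0826 -0.0657; -0.0826 1.1811 -0.1912; -0.0657 -0.1912 0.7193]  S=[1.5197 0.0978 0.1336; 0.0978 1.7461 -0.2920; 0.1336 -0.2920 1.2953]  K=[0.7628 0.0314 -0.0884; -0.1456 0.7129 0.0529; 0.0175 -0.1384 0.5158]  nu=[0.1976, -5.9700, 0.5812]  x^+=[0.7623, -1.9878, 0.9666]  P^+=[0.2776 -0.0246 -0.0531; -0.0246 0.3023 0.0616; -0.0531 0.0616 0.2970]
step 2: x^-=[0.8496, -2.4661, 1.4675]  P^-=[0.7528 -0.0663 -0.1217; -0.0663 0.6576 -0.0402; -0.1217 -0.0402 0.5941]  S=[1.0811 0.0967 0.0345; 0.0967 1.1327 -0.1378; 0.0345 -0.1378 1.1736]  K=[0.6758 0.0263 -0.0965; -0.1361 0.5969 0.0544; -0.0056 -0.1327 0.4856]  nu=[-2.7925, -0.8638, 2.0625]  x^+=[-1.2592, -2.4896, 2.5992]  P^+=[0.2478 -0.0266 -0.0578; -0.0266 0.2557 0.0575; -0.0578 0.0575 0.2796]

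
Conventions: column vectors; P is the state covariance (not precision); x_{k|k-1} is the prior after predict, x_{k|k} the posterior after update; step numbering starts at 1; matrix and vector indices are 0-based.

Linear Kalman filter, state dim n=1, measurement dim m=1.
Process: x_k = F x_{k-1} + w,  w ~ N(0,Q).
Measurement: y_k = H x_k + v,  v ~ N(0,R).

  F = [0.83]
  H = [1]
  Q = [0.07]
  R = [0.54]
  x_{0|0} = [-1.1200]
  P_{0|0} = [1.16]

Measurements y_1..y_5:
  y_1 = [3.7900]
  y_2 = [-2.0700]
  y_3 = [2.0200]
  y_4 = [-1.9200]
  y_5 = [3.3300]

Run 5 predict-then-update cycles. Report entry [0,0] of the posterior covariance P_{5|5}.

P_post[0,0] = 0.1232

step 1: x^-=[-0.9296]  P^-=[0.8691]  S=[1.4091]  K=[0.6168]  nu=[4.7196]  x^+=[1.9814]  P^+=[0.3331]
step 2: x^-=[1.6445]  P^-=[0.2994]  S=[0.8394]  K=[0.3567]  nu=[-3.7145]  x^+=[0.3195]  P^+=[0.1926]
step 3: x^-=[0.2652]  P^-=[0.2027]  S=[0.7427]  K=[0.2729]  nu=[1.7548]  x^+=[0.7441]  P^+=[0.1474]
step 4: x^-=[0.6176]  P^-=[0.1715]  S=[0.7115]  K=[0.2411]  nu=[-2.5376]  x^+=[0.0059]  P^+=[0.1302]
step 5: x^-=[0.0049]  P^-=[0.1597]  S=[0.6997]  K=[0.2282]  nu=[3.3251]  x^+=[0.7637]  P^+=[0.1232]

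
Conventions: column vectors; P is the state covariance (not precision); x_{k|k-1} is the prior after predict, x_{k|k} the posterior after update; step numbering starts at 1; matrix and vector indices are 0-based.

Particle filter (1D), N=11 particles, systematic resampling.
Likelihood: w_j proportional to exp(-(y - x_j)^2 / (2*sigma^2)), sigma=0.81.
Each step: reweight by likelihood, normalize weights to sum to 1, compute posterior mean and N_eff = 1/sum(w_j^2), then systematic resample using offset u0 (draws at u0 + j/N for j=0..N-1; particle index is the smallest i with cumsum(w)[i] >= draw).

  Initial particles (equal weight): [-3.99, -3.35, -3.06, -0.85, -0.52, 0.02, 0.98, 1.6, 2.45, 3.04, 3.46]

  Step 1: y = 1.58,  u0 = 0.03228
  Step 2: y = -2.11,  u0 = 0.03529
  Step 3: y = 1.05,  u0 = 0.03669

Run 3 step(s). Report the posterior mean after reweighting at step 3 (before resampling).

post_mean = 0.1954

step 1: w=[0.0000, 0.0000, 0.0000, 0.0040, 0.0124, 0.0561, 0.2726, 0.3585, 0.2014, 0.0707, 0.0243]  mean=1.6243  Neff=3.9634  idx=[5, 6, 6, 6, 7, 7, 7, 7, 8, 8, 9]
step 2: w=[0.9351, 0.0205, 0.0205, 0.0205, 0.0008, 0.0008, 0.0008, 0.0008, 0.0000, 0.0000, 0.0000]  mean=0.0844  Neff=1.1420  idx=[0, 0, 0, 0, 0, 0, 0, 0, 0, 0, 1]
step 3: w=[0.0817, 0.0817, 0.0817, 0.0817, 0.0817, 0.0817, 0.0817, 0.0817, 0.0817, 0.0817, 0.1827]  mean=0.1954  Neff=9.9813  idx=[0, 1, 2, 3, 4, 6, 7, 8, 9, 10, 10]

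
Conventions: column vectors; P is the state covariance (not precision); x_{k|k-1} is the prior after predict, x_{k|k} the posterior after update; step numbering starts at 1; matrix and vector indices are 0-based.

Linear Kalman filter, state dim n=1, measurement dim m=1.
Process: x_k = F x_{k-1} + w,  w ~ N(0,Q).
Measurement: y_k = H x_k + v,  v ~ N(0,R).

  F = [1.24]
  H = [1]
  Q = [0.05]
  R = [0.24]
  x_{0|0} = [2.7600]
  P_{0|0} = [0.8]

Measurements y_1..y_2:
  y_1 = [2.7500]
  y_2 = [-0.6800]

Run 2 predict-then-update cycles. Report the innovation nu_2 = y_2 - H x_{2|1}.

step 1: x^-=[3.4224]  P^-=[1.2801]  S=[1.5201]  K=[0.8421]  nu=[-0.6724]  x^+=[2.8562]  P^+=[0.2021]
step 2: x^-=[3.5416]  P^-=[0.3608]  S=[0.6008]  K=[0.6005]  nu=[-4.2216]  x^+=[1.0065]  P^+=[0.1441]

innov = [-4.2216]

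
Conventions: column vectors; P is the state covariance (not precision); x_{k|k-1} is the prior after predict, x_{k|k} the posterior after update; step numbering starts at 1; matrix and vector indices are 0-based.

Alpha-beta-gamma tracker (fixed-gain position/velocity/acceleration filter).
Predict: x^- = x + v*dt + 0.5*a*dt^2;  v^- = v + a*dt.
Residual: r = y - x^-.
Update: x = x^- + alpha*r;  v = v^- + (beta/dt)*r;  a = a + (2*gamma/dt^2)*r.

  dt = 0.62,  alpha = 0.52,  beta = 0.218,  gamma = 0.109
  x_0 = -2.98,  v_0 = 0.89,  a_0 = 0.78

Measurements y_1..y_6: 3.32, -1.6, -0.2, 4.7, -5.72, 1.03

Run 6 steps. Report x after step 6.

step 1: x_pred=-2.2783  r=5.5983  x^+=0.6328  v^+=3.3420  a^+=3.9549
step 2: x_pred=3.4650  r=-5.0650  x^+=0.8312  v^+=4.0131  a^+=1.0824
step 3: x_pred=3.5274  r=-3.7274  x^+=1.5891  v^+=3.3736  a^+=-1.0314
step 4: x_pred=3.4826  r=1.2174  x^+=4.1156  v^+=3.1622  a^+=-0.3410
step 5: x_pred=6.0107  r=-11.7307  x^+=-0.0893  v^+=-1.1739  a^+=-6.9937
step 6: x_pred=-2.1613  r=3.1913  x^+=-0.5018  v^+=-4.3879  a^+=-5.1839

x_post = -0.5018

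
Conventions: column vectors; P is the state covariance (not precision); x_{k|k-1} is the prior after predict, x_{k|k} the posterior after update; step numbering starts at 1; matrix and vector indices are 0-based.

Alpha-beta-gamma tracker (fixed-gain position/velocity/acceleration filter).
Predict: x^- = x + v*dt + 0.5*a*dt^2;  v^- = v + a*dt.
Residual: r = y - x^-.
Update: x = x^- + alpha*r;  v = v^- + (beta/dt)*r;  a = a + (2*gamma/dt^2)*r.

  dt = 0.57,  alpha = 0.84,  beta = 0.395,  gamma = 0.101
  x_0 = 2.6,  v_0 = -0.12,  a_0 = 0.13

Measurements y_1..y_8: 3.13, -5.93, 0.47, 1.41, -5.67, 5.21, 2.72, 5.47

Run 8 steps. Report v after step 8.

step 1: x_pred=2.5527  r=0.5773  x^+=3.0376  v^+=0.3541  a^+=0.4889
step 2: x_pred=3.3189  r=-9.2489  x^+=-4.4502  v^+=-5.7765  a^+=-5.2614
step 3: x_pred=-8.5975  r=9.0675  x^+=-0.9808  v^+=-2.4919  a^+=0.3761
step 4: x_pred=-2.3401  r=3.7501  x^+=0.8100  v^+=0.3212  a^+=2.7077
step 5: x_pred=1.4329  r=-7.1029  x^+=-4.5335  v^+=-3.0576  a^+=-1.7085
step 6: x_pred=-6.5539  r=11.7639  x^+=3.3278  v^+=4.1207  a^+=5.6055
step 7: x_pred=6.5872  r=-3.8672  x^+=3.3388  v^+=4.6360  a^+=3.2012
step 8: x_pred=6.5013  r=-1.0313  x^+=5.6350  v^+=5.7460  a^+=2.5600

v_post = 5.7460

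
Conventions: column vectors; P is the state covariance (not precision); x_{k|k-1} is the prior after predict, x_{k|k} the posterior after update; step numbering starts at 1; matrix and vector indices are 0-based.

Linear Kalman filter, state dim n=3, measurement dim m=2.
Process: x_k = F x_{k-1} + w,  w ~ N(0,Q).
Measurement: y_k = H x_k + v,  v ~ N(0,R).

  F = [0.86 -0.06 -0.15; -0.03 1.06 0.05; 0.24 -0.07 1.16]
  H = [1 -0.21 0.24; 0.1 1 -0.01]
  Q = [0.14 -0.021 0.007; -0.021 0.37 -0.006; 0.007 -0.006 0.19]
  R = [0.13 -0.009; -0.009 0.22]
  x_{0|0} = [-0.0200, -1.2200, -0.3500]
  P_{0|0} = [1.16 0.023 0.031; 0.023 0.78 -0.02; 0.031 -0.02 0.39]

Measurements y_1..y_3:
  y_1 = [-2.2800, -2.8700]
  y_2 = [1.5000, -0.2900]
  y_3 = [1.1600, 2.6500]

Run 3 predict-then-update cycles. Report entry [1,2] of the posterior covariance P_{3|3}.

step 1: x^-=[0.1085, -1.3101, -0.3254]  P^-=[0.9988 -0.0777 0.2111; -0.0777 1.2448 -0.0689; 0.2111 -0.0689 0.8052]  S=[1.3710 -0.2623; -0.2623 1.4602]  K=[0.8078 0.1588; -0.1007 0.8295; 0.3088 0.0172]  nu=[-2.5855, -1.5740]  x^+=[-2.2300, -2.3553, -1.1508]  P^+=[0.1347 0.0130 -0.1183; 0.0130 0.1823 0.0196; -0.1183 0.0196 0.6768]
step 2: x^-=[-1.6038, -2.4872, -1.7053]  P^-=[0.2851 -0.0381 -0.1981; -0.0381 0.5782 0.0488; -0.1981 0.0488 1.0398]  S=[0.4164 -0.1326; -0.1326 0.7930]  K=[0.6195 0.0941; -0.1313 0.7018; 0.1124 0.0423]  nu=[2.9908, 2.3405]  x^+=[0.4692, -1.2374, -1.2701]  P^+=[0.1337 -0.0005 -0.2254; -0.0005 0.1560 0.0412; -0.2254 0.0412 1.0344]
step 3: x^-=[0.6682, -1.3892, -1.2741]  P^-=[0.3216 -0.0600 -0.3639; -0.0600 0.5531 0.0969; -0.3639 0.0969 1.4582]  S=[0.4008 -0.1368; -0.1368 0.7633]  K=[0.6447 0.0839; -0.1461 0.6894; -0.0691 0.0478]  nu=[0.5058, 3.9597]  x^+=[1.3266, 1.2665, -1.1196]  P^+=[0.1645 -0.0072 -0.3456; -0.0072 0.1543 0.0602; -0.3456 0.0602 1.4536]

P_post[1,2] = 0.0602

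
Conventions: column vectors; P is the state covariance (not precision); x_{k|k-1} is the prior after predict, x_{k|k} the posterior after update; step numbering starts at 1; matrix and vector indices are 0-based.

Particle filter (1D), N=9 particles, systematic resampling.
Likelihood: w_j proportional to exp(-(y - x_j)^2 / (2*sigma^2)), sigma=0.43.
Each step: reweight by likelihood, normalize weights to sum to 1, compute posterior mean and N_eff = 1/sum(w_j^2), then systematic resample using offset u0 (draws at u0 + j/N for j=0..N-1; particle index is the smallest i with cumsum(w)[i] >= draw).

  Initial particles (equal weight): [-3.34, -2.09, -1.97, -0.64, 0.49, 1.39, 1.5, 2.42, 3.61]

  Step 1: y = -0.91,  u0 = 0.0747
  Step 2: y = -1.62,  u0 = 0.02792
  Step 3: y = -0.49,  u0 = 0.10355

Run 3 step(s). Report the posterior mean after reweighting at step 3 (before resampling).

post_mean = -0.6447

step 1: w=[0.0000, 0.0258, 0.0534, 0.9152, 0.0056, 0.0000, 0.0000, 0.0000, 0.0000]  mean=-0.7422  Neff=1.1888  idx=[2, 3, 3, 3, 3, 3, 3, 3, 3]
step 2: w=[0.5465, 0.0567, 0.0567, 0.0567, 0.0567, 0.0567, 0.0567, 0.0567, 0.0567]  mean=-1.3668  Neff=3.0833  idx=[0, 0, 0, 0, 0, 1, 3, 5, 7]
step 3: w=[0.0007, 0.0007, 0.0007, 0.0007, 0.0007, 0.2491, 0.2491, 0.2491, 0.2491]  mean=-0.6447  Neff=4.0285  idx=[5, 5, 6, 6, 7, 7, 8, 8, 8]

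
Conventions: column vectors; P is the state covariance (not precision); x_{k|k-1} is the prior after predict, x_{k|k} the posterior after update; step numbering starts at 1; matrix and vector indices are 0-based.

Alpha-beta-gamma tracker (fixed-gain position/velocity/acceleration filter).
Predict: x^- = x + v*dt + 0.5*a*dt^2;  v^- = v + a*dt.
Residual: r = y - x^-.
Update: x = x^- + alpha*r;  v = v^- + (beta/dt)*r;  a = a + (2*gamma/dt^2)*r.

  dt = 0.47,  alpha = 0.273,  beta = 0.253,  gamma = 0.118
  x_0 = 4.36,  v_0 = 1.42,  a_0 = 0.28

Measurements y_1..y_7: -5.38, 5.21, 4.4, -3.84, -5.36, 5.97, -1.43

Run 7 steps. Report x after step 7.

x_post = -0.4206

step 1: x_pred=5.0583  r=-10.4383  x^+=2.2087  v^+=-4.0673  a^+=-10.8719
step 2: x_pred=-0.9038  r=6.1138  x^+=0.7653  v^+=-5.8861  a^+=-4.3402
step 3: x_pred=-2.4805  r=6.8805  x^+=-0.6022  v^+=-4.2222  a^+=3.0107
step 4: x_pred=-2.2540  r=-1.5860  x^+=-2.6870  v^+=-3.6609  a^+=1.3163
step 5: x_pred=-4.2622  r=-1.0978  x^+=-4.5619  v^+=-3.6331  a^+=0.1435
step 6: x_pred=-6.2536  r=12.2236  x^+=-2.9166  v^+=3.0143  a^+=13.2027
step 7: x_pred=-0.0416  r=-1.3884  x^+=-0.4206  v^+=8.4722  a^+=11.7194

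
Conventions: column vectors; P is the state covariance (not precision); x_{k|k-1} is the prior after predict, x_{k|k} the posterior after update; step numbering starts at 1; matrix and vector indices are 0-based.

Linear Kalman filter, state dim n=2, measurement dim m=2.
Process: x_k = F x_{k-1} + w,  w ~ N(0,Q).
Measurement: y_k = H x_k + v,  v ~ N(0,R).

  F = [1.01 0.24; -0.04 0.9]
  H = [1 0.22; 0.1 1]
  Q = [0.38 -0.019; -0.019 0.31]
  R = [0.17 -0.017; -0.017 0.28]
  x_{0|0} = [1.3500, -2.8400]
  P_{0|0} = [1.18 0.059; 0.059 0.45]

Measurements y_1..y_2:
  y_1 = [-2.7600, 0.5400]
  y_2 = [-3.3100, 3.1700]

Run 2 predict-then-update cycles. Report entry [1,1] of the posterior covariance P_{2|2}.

P_post[1,1] = 0.1803

step 1: x^-=[0.6819, -2.6100]  P^-=[1.6382 0.0836; 0.0836 0.6721]  S=[1.8776 0.3801; 0.3801 0.9852]  K=[0.9019 -0.0969; -0.0180 0.6976]  nu=[-2.8677, 3.0818]  x^+=[-2.2031, -0.4086]  P^+=[0.1680 -0.0593; -0.0593 0.2016]
step 2: x^-=[-2.3232, -0.2796]  P^-=[0.5343 -0.0355; -0.0355 0.4778]  S=[0.7118 0.1052; 0.1052 0.7560]  K=[0.7516 -0.0809; 0.0051 0.6266]  nu=[-0.9253, 3.6819]  x^+=[-3.3167, 2.0227]  P^+=[0.1400 -0.0494; -0.0494 0.1803]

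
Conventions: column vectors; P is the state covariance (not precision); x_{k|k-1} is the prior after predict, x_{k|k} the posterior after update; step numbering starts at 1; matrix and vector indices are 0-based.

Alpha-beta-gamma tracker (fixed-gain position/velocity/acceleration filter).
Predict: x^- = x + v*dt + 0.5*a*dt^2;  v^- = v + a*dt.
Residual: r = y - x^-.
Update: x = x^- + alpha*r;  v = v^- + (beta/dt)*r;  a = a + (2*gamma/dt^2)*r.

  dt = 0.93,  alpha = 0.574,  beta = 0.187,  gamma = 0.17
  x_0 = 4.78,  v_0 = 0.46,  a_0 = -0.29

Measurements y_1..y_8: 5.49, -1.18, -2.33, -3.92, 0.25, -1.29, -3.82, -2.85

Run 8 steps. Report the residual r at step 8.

step 1: x_pred=5.0824  r=0.4076  x^+=5.3164  v^+=0.2723  a^+=-0.1298
step 2: x_pred=5.5134  r=-6.6934  x^+=1.6714  v^+=-1.1943  a^+=-2.7610
step 3: x_pred=-0.6333  r=-1.6967  x^+=-1.6072  v^+=-4.1032  a^+=-3.4280
step 4: x_pred=-6.9056  r=2.9856  x^+=-5.1919  v^+=-6.6909  a^+=-2.2543
step 5: x_pred=-12.3893  r=12.6393  x^+=-5.1344  v^+=-6.2460  a^+=2.7143
step 6: x_pred=-9.7693  r=8.4793  x^+=-4.9022  v^+=-2.0167  a^+=6.0476
step 7: x_pred=-4.1624  r=0.3424  x^+=-3.9659  v^+=3.6764  a^+=6.1822
step 8: x_pred=2.1267  r=-4.9767  x^+=-0.7299  v^+=8.4252  a^+=4.2258

resid = -4.9767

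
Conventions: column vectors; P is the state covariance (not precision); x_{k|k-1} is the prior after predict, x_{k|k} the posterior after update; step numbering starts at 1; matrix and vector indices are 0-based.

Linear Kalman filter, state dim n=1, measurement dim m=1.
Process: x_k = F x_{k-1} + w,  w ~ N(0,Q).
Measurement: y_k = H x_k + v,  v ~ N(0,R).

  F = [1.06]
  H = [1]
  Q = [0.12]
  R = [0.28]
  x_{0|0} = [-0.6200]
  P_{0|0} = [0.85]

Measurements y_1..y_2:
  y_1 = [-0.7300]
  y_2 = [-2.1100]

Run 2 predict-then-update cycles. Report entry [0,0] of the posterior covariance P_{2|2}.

P_post[0,0] = 0.1593

step 1: x^-=[-0.6572]  P^-=[1.0751]  S=[1.3551]  K=[0.7934]  nu=[-0.0728]  x^+=[-0.7150]  P^+=[0.2221]
step 2: x^-=[-0.7579]  P^-=[0.3696]  S=[0.6496]  K=[0.5690]  nu=[-1.3521]  x^+=[-1.5272]  P^+=[0.1593]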